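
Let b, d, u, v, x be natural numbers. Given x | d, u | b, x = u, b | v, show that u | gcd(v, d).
u | b and b | v, hence u | v. x = u and x | d, so u | d. u | v, so u | gcd(v, d).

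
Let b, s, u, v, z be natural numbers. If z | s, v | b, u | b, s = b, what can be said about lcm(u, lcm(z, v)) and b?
lcm(u, lcm(z, v)) | b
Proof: Since s = b and z | s, z | b. Since v | b, lcm(z, v) | b. u | b, so lcm(u, lcm(z, v)) | b.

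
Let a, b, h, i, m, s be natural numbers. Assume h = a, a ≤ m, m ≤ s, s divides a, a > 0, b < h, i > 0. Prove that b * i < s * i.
From a ≤ m and m ≤ s, a ≤ s. Because s divides a and a > 0, s ≤ a. Because a ≤ s, a = s. Since h = a, h = s. Since b < h, b < s. Since i > 0, by multiplying by a positive, b * i < s * i.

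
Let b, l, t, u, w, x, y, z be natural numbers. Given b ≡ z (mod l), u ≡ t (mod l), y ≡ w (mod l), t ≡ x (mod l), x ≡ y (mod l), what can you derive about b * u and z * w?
b * u ≡ z * w (mod l)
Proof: u ≡ t (mod l) and t ≡ x (mod l), therefore u ≡ x (mod l). Since x ≡ y (mod l), u ≡ y (mod l). Since y ≡ w (mod l), u ≡ w (mod l). Since b ≡ z (mod l), b * u ≡ z * w (mod l).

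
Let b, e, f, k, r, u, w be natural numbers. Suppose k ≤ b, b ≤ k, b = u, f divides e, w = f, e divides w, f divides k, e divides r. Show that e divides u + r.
k ≤ b and b ≤ k, hence k = b. Since b = u, k = u. From w = f and e divides w, e divides f. Since f divides e, f = e. f divides k, so e divides k. k = u, so e divides u. Since e divides r, e divides u + r.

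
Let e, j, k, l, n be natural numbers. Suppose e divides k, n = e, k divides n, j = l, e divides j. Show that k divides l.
Since n = e and k divides n, k divides e. Since e divides k, e = k. Since j = l and e divides j, e divides l. e = k, so k divides l.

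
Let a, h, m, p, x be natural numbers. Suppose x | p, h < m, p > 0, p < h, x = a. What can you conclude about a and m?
a < m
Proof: Because x | p and p > 0, x ≤ p. Because x = a, a ≤ p. Since p < h, a < h. h < m, so a < m.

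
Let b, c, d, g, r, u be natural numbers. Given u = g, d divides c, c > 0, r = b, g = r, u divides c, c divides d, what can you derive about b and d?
b ≤ d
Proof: c divides d and d divides c, thus c = d. u = g and g = r, hence u = r. u divides c and c > 0, therefore u ≤ c. u = r, so r ≤ c. Since r = b, b ≤ c. Since c = d, b ≤ d.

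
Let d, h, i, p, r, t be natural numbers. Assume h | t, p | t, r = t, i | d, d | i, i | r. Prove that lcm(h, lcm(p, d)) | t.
i | d and d | i, thus i = d. Since i | r, d | r. r = t, so d | t. Since p | t, lcm(p, d) | t. Because h | t, lcm(h, lcm(p, d)) | t.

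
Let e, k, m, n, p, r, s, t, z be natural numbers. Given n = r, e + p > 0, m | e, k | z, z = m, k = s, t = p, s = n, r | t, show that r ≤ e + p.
Since s = n and n = r, s = r. From k = s and k | z, s | z. Since z = m, s | m. Since s = r, r | m. m | e, so r | e. From t = p and r | t, r | p. r | e, so r | e + p. Since e + p > 0, r ≤ e + p.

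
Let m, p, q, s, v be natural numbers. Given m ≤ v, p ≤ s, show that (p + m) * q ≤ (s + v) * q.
Because p ≤ s and m ≤ v, p + m ≤ s + v. Then (p + m) * q ≤ (s + v) * q.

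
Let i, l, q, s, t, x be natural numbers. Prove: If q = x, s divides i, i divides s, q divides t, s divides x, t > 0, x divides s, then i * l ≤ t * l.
s divides i and i divides s, hence s = i. Because x divides s and s divides x, x = s. q = x, so q = s. Because q divides t and t > 0, q ≤ t. q = s, so s ≤ t. Since s = i, i ≤ t. By multiplying by a non-negative, i * l ≤ t * l.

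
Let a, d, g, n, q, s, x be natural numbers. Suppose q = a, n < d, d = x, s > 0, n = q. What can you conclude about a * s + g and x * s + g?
a * s + g < x * s + g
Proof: n = q and q = a, hence n = a. Because d = x and n < d, n < x. Since n = a, a < x. Since s > 0, by multiplying by a positive, a * s < x * s. Then a * s + g < x * s + g.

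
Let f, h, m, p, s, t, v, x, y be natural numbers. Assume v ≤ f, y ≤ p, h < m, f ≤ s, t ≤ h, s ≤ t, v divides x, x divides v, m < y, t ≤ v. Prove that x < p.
v ≤ f and f ≤ s, hence v ≤ s. s ≤ t, so v ≤ t. t ≤ v, so t = v. v divides x and x divides v, hence v = x. t = v, so t = x. Since h < m and m < y, h < y. From y ≤ p, h < p. t ≤ h, so t < p. t = x, so x < p.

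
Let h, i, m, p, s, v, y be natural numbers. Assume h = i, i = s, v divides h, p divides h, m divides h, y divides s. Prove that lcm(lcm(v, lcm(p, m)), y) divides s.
h = i and i = s, thus h = s. p divides h and m divides h, therefore lcm(p, m) divides h. v divides h, so lcm(v, lcm(p, m)) divides h. Since h = s, lcm(v, lcm(p, m)) divides s. Since y divides s, lcm(lcm(v, lcm(p, m)), y) divides s.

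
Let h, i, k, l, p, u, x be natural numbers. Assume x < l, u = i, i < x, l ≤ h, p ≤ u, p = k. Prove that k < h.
u = i and p ≤ u, hence p ≤ i. p = k, so k ≤ i. i < x and x < l, so i < l. Since l ≤ h, i < h. k ≤ i, so k < h.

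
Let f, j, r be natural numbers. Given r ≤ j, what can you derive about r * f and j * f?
r * f ≤ j * f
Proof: Since r ≤ j, by multiplying by a non-negative, r * f ≤ j * f.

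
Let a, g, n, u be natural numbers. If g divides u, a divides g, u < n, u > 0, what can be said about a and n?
a < n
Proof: Since a divides g and g divides u, a divides u. u > 0, so a ≤ u. u < n, so a < n.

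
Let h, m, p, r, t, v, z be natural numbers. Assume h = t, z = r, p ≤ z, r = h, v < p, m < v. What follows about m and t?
m < t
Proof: From z = r and r = h, z = h. h = t, so z = t. m < v and v < p, so m < p. Since p ≤ z, m < z. Since z = t, m < t.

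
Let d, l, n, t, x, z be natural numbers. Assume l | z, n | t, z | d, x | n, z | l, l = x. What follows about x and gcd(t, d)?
x | gcd(t, d)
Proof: x | n and n | t, thus x | t. Because z | l and l | z, z = l. Since l = x, z = x. Since z | d, x | d. x | t, so x | gcd(t, d).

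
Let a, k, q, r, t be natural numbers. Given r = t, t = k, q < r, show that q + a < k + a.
Because r = t and t = k, r = k. Since q < r, q < k. Then q + a < k + a.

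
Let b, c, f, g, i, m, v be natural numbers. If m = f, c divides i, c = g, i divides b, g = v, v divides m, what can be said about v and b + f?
v divides b + f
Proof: From c = g and g = v, c = v. c divides i, so v divides i. Because i divides b, v divides b. m = f and v divides m, so v divides f. Since v divides b, v divides b + f.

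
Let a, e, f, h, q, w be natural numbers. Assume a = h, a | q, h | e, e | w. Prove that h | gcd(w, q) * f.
Because h | e and e | w, h | w. a = h and a | q, hence h | q. h | w, so h | gcd(w, q). Then h | gcd(w, q) * f.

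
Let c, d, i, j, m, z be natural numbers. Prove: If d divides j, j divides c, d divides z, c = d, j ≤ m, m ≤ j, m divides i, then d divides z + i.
m ≤ j and j ≤ m, thus m = j. c = d and j divides c, thus j divides d. Since d divides j, j = d. Since m = j, m = d. From m divides i, d divides i. Since d divides z, d divides z + i.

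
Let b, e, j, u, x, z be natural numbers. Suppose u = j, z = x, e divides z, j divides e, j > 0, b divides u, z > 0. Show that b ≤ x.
u = j and b divides u, hence b divides j. j > 0, so b ≤ j. j divides e and e divides z, therefore j divides z. z > 0, so j ≤ z. Because b ≤ j, b ≤ z. z = x, so b ≤ x.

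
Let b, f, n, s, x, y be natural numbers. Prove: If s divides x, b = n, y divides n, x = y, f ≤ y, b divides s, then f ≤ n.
From b = n and b divides s, n divides s. x = y and s divides x, so s divides y. n divides s, so n divides y. y divides n, so y = n. Since f ≤ y, f ≤ n.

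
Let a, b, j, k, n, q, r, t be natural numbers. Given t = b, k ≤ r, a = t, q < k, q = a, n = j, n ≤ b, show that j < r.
Since n = j and n ≤ b, j ≤ b. a = t and t = b, hence a = b. Because q = a and q < k, a < k. k ≤ r, so a < r. a = b, so b < r. Since j ≤ b, j < r.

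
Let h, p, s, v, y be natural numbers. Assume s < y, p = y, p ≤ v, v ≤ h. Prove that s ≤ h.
Because p = y and p ≤ v, y ≤ v. Because s < y, s < v. v ≤ h, so s < h. Then s ≤ h.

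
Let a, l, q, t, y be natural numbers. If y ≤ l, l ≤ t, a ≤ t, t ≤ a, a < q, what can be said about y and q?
y < q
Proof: Because y ≤ l and l ≤ t, y ≤ t. a ≤ t and t ≤ a, therefore a = t. a < q, so t < q. Since y ≤ t, y < q.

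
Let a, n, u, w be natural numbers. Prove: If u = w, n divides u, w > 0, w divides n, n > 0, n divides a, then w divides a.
u = w and n divides u, therefore n divides w. Since w > 0, n ≤ w. w divides n and n > 0, so w ≤ n. Since n ≤ w, n = w. n divides a, so w divides a.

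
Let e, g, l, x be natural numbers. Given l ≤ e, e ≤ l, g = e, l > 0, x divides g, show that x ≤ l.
e ≤ l and l ≤ e, hence e = l. Since g = e, g = l. Since x divides g, x divides l. l > 0, so x ≤ l.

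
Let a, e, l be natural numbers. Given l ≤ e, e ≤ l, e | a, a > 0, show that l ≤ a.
e ≤ l and l ≤ e, thus e = l. Since e | a, l | a. Since a > 0, l ≤ a.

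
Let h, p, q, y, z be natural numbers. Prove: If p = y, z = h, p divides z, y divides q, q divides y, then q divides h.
y divides q and q divides y, thus y = q. p = y, so p = q. From z = h and p divides z, p divides h. Since p = q, q divides h.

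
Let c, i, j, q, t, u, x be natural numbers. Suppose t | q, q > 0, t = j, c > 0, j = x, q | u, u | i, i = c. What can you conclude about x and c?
x ≤ c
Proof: t = j and j = x, so t = x. t | q, so x | q. Since q > 0, x ≤ q. i = c and u | i, hence u | c. q | u, so q | c. Since c > 0, q ≤ c. Since x ≤ q, x ≤ c.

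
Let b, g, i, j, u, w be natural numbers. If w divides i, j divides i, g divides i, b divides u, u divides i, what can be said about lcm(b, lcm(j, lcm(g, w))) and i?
lcm(b, lcm(j, lcm(g, w))) divides i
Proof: From b divides u and u divides i, b divides i. Because g divides i and w divides i, lcm(g, w) divides i. Since j divides i, lcm(j, lcm(g, w)) divides i. b divides i, so lcm(b, lcm(j, lcm(g, w))) divides i.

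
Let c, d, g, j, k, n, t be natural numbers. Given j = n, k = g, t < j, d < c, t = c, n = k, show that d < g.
Since j = n and n = k, j = k. t < j, so t < k. k = g, so t < g. Since t = c, c < g. d < c, so d < g.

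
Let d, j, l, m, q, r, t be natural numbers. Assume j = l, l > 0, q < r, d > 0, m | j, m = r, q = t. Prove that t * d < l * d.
q = t and q < r, thus t < r. m = r and m | j, therefore r | j. j = l, so r | l. Since l > 0, r ≤ l. Since t < r, t < l. Since d > 0, t * d < l * d.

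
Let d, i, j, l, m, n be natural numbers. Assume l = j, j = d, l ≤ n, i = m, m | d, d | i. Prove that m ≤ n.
i = m and d | i, therefore d | m. m | d, so d = m. From l = j and j = d, l = d. Since l ≤ n, d ≤ n. d = m, so m ≤ n.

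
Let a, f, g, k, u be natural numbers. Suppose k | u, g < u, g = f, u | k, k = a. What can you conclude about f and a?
f < a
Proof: u | k and k | u, therefore u = k. k = a, so u = a. Because g = f and g < u, f < u. u = a, so f < a.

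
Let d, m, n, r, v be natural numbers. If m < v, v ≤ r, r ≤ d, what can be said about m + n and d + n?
m + n < d + n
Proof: From m < v and v ≤ r, m < r. Since r ≤ d, m < d. Then m + n < d + n.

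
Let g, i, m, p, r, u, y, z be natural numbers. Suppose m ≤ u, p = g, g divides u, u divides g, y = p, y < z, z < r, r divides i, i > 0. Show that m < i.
Since g divides u and u divides g, g = u. Since p = g, p = u. Because y = p and y < z, p < z. Since z < r, p < r. From r divides i and i > 0, r ≤ i. Since p < r, p < i. From p = u, u < i. Since m ≤ u, m < i.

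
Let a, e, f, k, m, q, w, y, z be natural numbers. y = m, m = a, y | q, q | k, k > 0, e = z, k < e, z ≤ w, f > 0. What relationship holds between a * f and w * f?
a * f < w * f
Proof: y = m and m = a, hence y = a. y | q and q | k, thus y | k. Since y = a, a | k. Because k > 0, a ≤ k. e = z and k < e, therefore k < z. z ≤ w, so k < w. Because a ≤ k, a < w. f > 0, so a * f < w * f.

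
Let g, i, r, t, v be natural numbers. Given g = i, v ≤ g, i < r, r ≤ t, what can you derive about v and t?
v < t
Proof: g = i and v ≤ g, so v ≤ i. i < r and r ≤ t, so i < t. Since v ≤ i, v < t.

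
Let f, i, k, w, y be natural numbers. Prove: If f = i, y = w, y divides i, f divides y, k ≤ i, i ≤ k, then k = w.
k ≤ i and i ≤ k, so k = i. Since f = i and f divides y, i divides y. y divides i, so i = y. Since k = i, k = y. y = w, so k = w.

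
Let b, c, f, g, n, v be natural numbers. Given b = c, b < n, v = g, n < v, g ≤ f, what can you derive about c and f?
c < f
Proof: b = c and b < n, thus c < n. Because v = g and n < v, n < g. g ≤ f, so n < f. Because c < n, c < f.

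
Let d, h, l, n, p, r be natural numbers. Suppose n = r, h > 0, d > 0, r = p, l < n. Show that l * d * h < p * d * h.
Since n = r and r = p, n = p. Since l < n, l < p. Because d > 0, l * d < p * d. Since h > 0, l * d * h < p * d * h.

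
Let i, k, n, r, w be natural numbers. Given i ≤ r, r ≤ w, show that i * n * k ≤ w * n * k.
i ≤ r and r ≤ w, thus i ≤ w. Then i * n ≤ w * n. Then i * n * k ≤ w * n * k.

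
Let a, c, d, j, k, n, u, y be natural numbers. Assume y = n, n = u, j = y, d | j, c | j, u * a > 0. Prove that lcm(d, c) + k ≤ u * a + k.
y = n and n = u, thus y = u. d | j and c | j, thus lcm(d, c) | j. Since j = y, lcm(d, c) | y. Since y = u, lcm(d, c) | u. Then lcm(d, c) | u * a. Since u * a > 0, lcm(d, c) ≤ u * a. Then lcm(d, c) + k ≤ u * a + k.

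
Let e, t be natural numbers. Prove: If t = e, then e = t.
Since t = e, by symmetry, e = t.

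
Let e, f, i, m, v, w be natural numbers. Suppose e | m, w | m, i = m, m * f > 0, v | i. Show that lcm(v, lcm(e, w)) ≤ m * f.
i = m and v | i, hence v | m. Because e | m and w | m, lcm(e, w) | m. v | m, so lcm(v, lcm(e, w)) | m. Then lcm(v, lcm(e, w)) | m * f. m * f > 0, so lcm(v, lcm(e, w)) ≤ m * f.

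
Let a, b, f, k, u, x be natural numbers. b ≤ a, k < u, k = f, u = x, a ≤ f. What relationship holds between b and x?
b < x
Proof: b ≤ a and a ≤ f, thus b ≤ f. k = f and k < u, hence f < u. u = x, so f < x. b ≤ f, so b < x.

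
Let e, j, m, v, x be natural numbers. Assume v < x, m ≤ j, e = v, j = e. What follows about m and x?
m < x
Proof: Since j = e and e = v, j = v. m ≤ j, so m ≤ v. From v < x, m < x.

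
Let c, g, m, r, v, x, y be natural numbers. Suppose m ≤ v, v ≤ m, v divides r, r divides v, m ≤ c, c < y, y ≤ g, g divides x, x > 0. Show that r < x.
Because m ≤ v and v ≤ m, m = v. v divides r and r divides v, thus v = r. m = v, so m = r. Since c < y and y ≤ g, c < g. Since g divides x and x > 0, g ≤ x. c < g, so c < x. m ≤ c, so m < x. Since m = r, r < x.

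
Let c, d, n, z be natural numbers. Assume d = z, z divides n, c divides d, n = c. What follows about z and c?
z = c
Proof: n = c and z divides n, hence z divides c. d = z and c divides d, so c divides z. z divides c, so z = c.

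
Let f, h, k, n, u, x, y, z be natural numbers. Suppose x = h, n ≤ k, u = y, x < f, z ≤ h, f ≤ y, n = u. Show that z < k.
From x = h and x < f, h < f. z ≤ h, so z < f. From n = u and u = y, n = y. Since n ≤ k, y ≤ k. f ≤ y, so f ≤ k. Because z < f, z < k.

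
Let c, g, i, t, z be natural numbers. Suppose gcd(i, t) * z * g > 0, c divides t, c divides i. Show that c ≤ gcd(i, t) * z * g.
c divides i and c divides t, thus c divides gcd(i, t). Then c divides gcd(i, t) * z. Then c divides gcd(i, t) * z * g. gcd(i, t) * z * g > 0, so c ≤ gcd(i, t) * z * g.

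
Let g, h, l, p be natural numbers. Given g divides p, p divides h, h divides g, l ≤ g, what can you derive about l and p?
l ≤ p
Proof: Since p divides h and h divides g, p divides g. g divides p, so g = p. l ≤ g, so l ≤ p.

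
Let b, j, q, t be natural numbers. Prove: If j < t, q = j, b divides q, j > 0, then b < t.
q = j and b divides q, so b divides j. j > 0, so b ≤ j. j < t, so b < t.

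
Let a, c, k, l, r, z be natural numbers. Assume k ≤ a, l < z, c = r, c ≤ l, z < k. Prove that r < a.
c ≤ l and l < z, thus c < z. From z < k and k ≤ a, z < a. Since c < z, c < a. Since c = r, r < a.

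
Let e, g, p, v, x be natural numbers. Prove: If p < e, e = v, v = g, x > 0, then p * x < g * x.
e = v and v = g, so e = g. Because p < e, p < g. x > 0, so p * x < g * x.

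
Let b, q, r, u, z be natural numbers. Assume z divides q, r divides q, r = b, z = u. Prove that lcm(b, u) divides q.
r = b and r divides q, so b divides q. z = u and z divides q, hence u divides q. Since b divides q, lcm(b, u) divides q.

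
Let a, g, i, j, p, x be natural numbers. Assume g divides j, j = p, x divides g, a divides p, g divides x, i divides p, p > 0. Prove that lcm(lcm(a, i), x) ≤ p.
a divides p and i divides p, so lcm(a, i) divides p. g divides x and x divides g, thus g = x. From j = p and g divides j, g divides p. g = x, so x divides p. lcm(a, i) divides p, so lcm(lcm(a, i), x) divides p. Because p > 0, lcm(lcm(a, i), x) ≤ p.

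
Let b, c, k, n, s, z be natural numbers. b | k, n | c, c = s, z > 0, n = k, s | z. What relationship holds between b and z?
b ≤ z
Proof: From c = s and n | c, n | s. s | z, so n | z. n = k, so k | z. From b | k, b | z. z > 0, so b ≤ z.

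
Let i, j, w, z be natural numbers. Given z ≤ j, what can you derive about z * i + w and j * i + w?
z * i + w ≤ j * i + w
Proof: Because z ≤ j, by multiplying by a non-negative, z * i ≤ j * i. Then z * i + w ≤ j * i + w.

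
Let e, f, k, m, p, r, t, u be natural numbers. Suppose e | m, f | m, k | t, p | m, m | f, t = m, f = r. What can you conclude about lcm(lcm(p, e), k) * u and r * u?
lcm(lcm(p, e), k) * u | r * u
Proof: Because m | f and f | m, m = f. From f = r, m = r. p | m and e | m, therefore lcm(p, e) | m. From t = m and k | t, k | m. lcm(p, e) | m, so lcm(lcm(p, e), k) | m. Since m = r, lcm(lcm(p, e), k) | r. Then lcm(lcm(p, e), k) * u | r * u.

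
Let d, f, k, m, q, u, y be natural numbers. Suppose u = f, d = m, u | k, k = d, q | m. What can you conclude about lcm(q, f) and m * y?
lcm(q, f) | m * y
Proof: Since k = d and d = m, k = m. Since u | k, u | m. u = f, so f | m. Because q | m, lcm(q, f) | m. Then lcm(q, f) | m * y.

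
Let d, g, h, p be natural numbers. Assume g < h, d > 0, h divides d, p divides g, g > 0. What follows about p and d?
p < d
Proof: p divides g and g > 0, so p ≤ g. h divides d and d > 0, therefore h ≤ d. g < h, so g < d. Since p ≤ g, p < d.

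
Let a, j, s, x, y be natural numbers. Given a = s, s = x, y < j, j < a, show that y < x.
a = s and s = x, so a = x. Since y < j and j < a, y < a. a = x, so y < x.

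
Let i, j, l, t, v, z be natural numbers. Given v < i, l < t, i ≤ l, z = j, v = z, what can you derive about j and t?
j < t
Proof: v = z and z = j, therefore v = j. v < i, so j < i. Because i ≤ l and l < t, i < t. Since j < i, j < t.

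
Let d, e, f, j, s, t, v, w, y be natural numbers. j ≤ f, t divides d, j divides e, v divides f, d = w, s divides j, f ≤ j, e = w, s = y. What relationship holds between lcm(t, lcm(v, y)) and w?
lcm(t, lcm(v, y)) divides w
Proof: Since d = w and t divides d, t divides w. Since f ≤ j and j ≤ f, f = j. v divides f, so v divides j. s = y and s divides j, therefore y divides j. Because v divides j, lcm(v, y) divides j. e = w and j divides e, therefore j divides w. Since lcm(v, y) divides j, lcm(v, y) divides w. Because t divides w, lcm(t, lcm(v, y)) divides w.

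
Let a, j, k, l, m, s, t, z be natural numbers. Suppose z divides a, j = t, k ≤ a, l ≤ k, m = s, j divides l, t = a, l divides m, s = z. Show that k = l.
j = t and t = a, therefore j = a. j divides l, so a divides l. m = s and l divides m, thus l divides s. Since s = z, l divides z. Since z divides a, l divides a. a divides l, so a = l. k ≤ a, so k ≤ l. Since l ≤ k, k = l.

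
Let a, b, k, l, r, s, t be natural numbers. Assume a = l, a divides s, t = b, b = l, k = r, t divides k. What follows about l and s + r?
l divides s + r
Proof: a = l and a divides s, hence l divides s. t = b and b = l, so t = l. k = r and t divides k, so t divides r. t = l, so l divides r. Since l divides s, l divides s + r.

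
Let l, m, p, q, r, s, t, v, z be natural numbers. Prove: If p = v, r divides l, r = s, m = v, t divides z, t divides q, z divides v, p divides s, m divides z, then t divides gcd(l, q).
m = v and m divides z, therefore v divides z. z divides v, so z = v. From t divides z, t divides v. Since r = s and r divides l, s divides l. From p divides s, p divides l. Since p = v, v divides l. t divides v, so t divides l. Since t divides q, t divides gcd(l, q).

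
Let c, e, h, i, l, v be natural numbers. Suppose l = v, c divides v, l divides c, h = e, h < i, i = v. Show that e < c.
Since l = v and l divides c, v divides c. c divides v, so v = c. i = v, so i = c. Because h = e and h < i, e < i. i = c, so e < c.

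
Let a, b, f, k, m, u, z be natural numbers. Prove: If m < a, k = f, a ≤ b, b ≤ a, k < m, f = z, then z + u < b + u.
k = f and f = z, therefore k = z. From a ≤ b and b ≤ a, a = b. Because k < m and m < a, k < a. a = b, so k < b. k = z, so z < b. Then z + u < b + u.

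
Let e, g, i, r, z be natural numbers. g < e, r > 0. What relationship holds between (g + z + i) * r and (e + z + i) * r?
(g + z + i) * r < (e + z + i) * r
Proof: g < e, so g + z < e + z. Then g + z + i < e + z + i. Combined with r > 0, by multiplying by a positive, (g + z + i) * r < (e + z + i) * r.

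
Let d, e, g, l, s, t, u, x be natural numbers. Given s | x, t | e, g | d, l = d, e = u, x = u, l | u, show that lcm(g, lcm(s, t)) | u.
Because l = d and l | u, d | u. g | d, so g | u. From x = u and s | x, s | u. e = u and t | e, hence t | u. Since s | u, lcm(s, t) | u. g | u, so lcm(g, lcm(s, t)) | u.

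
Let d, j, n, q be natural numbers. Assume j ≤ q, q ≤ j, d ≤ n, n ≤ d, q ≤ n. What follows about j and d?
j ≤ d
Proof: From n ≤ d and d ≤ n, n = d. q ≤ j and j ≤ q, therefore q = j. From q ≤ n, j ≤ n. n = d, so j ≤ d.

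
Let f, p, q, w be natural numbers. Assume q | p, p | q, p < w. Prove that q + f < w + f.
Because p | q and q | p, p = q. p < w, so q < w. Then q + f < w + f.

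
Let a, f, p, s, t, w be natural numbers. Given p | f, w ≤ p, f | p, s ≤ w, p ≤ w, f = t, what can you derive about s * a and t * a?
s * a ≤ t * a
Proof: Since w ≤ p and p ≤ w, w = p. p | f and f | p, therefore p = f. w = p, so w = f. s ≤ w, so s ≤ f. f = t, so s ≤ t. Then s * a ≤ t * a.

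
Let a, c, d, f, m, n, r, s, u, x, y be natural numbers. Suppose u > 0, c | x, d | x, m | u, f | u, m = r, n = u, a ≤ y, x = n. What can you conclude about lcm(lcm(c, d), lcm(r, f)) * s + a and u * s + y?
lcm(lcm(c, d), lcm(r, f)) * s + a ≤ u * s + y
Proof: x = n and n = u, therefore x = u. c | x and d | x, thus lcm(c, d) | x. Since x = u, lcm(c, d) | u. From m = r and m | u, r | u. f | u, so lcm(r, f) | u. lcm(c, d) | u, so lcm(lcm(c, d), lcm(r, f)) | u. Since u > 0, lcm(lcm(c, d), lcm(r, f)) ≤ u. Then lcm(lcm(c, d), lcm(r, f)) * s ≤ u * s. Since a ≤ y, lcm(lcm(c, d), lcm(r, f)) * s + a ≤ u * s + y.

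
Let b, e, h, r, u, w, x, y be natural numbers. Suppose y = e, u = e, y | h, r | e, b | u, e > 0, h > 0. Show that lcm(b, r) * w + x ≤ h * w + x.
u = e and b | u, hence b | e. Since r | e, lcm(b, r) | e. Since e > 0, lcm(b, r) ≤ e. y = e and y | h, hence e | h. h > 0, so e ≤ h. lcm(b, r) ≤ e, so lcm(b, r) ≤ h. Then lcm(b, r) * w ≤ h * w. Then lcm(b, r) * w + x ≤ h * w + x.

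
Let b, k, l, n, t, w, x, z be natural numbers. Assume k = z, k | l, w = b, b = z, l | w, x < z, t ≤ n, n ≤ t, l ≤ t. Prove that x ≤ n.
k = z and k | l, so z | l. From w = b and b = z, w = z. Since l | w, l | z. Because z | l, z = l. x < z, so x < l. From t ≤ n and n ≤ t, t = n. From l ≤ t, l ≤ n. Since x < l, x < n. Then x ≤ n.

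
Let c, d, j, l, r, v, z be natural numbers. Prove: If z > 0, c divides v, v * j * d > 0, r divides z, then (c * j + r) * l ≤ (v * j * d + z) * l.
Since c divides v, c * j divides v * j. Then c * j divides v * j * d. v * j * d > 0, so c * j ≤ v * j * d. r divides z and z > 0, thus r ≤ z. From c * j ≤ v * j * d, c * j + r ≤ v * j * d + z. By multiplying by a non-negative, (c * j + r) * l ≤ (v * j * d + z) * l.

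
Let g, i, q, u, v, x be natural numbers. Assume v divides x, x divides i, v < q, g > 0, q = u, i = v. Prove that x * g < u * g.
Because i = v and x divides i, x divides v. Since v divides x, v = x. q = u and v < q, hence v < u. v = x, so x < u. Combining with g > 0, by multiplying by a positive, x * g < u * g.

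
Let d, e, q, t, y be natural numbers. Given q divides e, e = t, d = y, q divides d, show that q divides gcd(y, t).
Because d = y and q divides d, q divides y. e = t and q divides e, hence q divides t. Since q divides y, q divides gcd(y, t).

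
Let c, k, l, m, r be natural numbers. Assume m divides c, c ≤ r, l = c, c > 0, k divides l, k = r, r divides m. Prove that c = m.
l = c and k divides l, thus k divides c. k = r, so r divides c. c > 0, so r ≤ c. Since c ≤ r, r = c. Because r divides m, c divides m. Since m divides c, c = m.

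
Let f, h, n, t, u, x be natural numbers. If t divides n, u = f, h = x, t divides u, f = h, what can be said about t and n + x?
t divides n + x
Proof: u = f and f = h, therefore u = h. Since h = x, u = x. Because t divides u, t divides x. Since t divides n, t divides n + x.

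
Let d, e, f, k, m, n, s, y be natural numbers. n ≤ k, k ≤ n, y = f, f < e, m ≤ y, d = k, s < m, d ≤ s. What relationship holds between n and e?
n < e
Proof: k ≤ n and n ≤ k, thus k = n. d = k, so d = n. s < m and m ≤ y, hence s < y. Since y = f, s < f. d ≤ s, so d < f. f < e, so d < e. Because d = n, n < e.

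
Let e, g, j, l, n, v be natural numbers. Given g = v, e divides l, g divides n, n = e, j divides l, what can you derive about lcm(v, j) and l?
lcm(v, j) divides l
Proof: n = e and g divides n, thus g divides e. Since e divides l, g divides l. Since g = v, v divides l. j divides l, so lcm(v, j) divides l.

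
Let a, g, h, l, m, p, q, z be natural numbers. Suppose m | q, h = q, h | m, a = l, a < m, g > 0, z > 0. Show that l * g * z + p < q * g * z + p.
h = q and h | m, hence q | m. Because m | q, m = q. Because a = l and a < m, l < m. From m = q, l < q. Because g > 0, l * g < q * g. z > 0, so l * g * z < q * g * z. Then l * g * z + p < q * g * z + p.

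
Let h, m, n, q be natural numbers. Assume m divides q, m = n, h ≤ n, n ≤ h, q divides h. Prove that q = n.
h ≤ n and n ≤ h, so h = n. Since q divides h, q divides n. Since m = n and m divides q, n divides q. Since q divides n, q = n.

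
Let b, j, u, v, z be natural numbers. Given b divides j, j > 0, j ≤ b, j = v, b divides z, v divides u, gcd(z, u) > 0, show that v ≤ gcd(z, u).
Since b divides j and j > 0, b ≤ j. j ≤ b, so b = j. Since j = v, b = v. Since b divides z, v divides z. Because v divides u, v divides gcd(z, u). Since gcd(z, u) > 0, v ≤ gcd(z, u).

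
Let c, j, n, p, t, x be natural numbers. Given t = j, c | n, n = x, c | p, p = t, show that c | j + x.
p = t and c | p, hence c | t. t = j, so c | j. Because n = x and c | n, c | x. Since c | j, c | j + x.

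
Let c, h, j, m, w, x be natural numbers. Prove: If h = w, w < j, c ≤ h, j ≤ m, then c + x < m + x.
h = w and c ≤ h, therefore c ≤ w. Because w < j and j ≤ m, w < m. Since c ≤ w, c < m. Then c + x < m + x.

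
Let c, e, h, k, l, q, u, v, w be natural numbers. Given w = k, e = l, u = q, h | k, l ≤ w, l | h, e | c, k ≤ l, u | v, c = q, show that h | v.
Because w = k and l ≤ w, l ≤ k. Since k ≤ l, k = l. From h | k, h | l. Since l | h, l = h. e = l, so e = h. From c = q and e | c, e | q. u = q and u | v, thus q | v. e | q, so e | v. Since e = h, h | v.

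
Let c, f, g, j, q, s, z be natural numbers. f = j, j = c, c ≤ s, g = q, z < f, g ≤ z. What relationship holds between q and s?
q < s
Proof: From g = q and g ≤ z, q ≤ z. From f = j and j = c, f = c. Since z < f, z < c. c ≤ s, so z < s. Since q ≤ z, q < s.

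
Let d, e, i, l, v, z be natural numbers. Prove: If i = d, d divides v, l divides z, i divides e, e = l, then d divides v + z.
Because e = l and i divides e, i divides l. Since l divides z, i divides z. Since i = d, d divides z. Since d divides v, d divides v + z.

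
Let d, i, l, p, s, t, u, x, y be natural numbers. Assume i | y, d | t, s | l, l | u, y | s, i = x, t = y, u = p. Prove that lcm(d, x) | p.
From t = y and d | t, d | y. i = x and i | y, so x | y. Since d | y, lcm(d, x) | y. Since y | s, lcm(d, x) | s. s | l and l | u, so s | u. u = p, so s | p. lcm(d, x) | s, so lcm(d, x) | p.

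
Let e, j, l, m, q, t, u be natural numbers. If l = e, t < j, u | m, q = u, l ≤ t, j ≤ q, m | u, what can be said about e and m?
e < m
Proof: u | m and m | u, thus u = m. q = u, so q = m. Because l = e and l ≤ t, e ≤ t. t < j and j ≤ q, hence t < q. e ≤ t, so e < q. q = m, so e < m.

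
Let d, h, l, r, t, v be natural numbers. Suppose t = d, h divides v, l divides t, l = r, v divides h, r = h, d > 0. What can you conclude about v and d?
v ≤ d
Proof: h divides v and v divides h, so h = v. Since r = h, r = v. From t = d and l divides t, l divides d. Since l = r, r divides d. Since d > 0, r ≤ d. r = v, so v ≤ d.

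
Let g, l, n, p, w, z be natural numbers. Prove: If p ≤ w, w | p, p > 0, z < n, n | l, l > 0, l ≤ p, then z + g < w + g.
w | p and p > 0, so w ≤ p. p ≤ w, so p = w. Since n | l and l > 0, n ≤ l. Because l ≤ p, n ≤ p. z < n, so z < p. From p = w, z < w. Then z + g < w + g.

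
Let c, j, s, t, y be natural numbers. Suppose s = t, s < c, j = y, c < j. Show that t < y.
s = t and s < c, thus t < c. j = y and c < j, hence c < y. Since t < c, t < y.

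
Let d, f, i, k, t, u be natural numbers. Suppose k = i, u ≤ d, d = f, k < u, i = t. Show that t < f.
From k = i and i = t, k = t. From d = f and u ≤ d, u ≤ f. Since k < u, k < f. k = t, so t < f.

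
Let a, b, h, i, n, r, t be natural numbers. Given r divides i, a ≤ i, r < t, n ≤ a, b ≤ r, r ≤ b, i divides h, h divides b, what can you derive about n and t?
n < t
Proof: Because b ≤ r and r ≤ b, b = r. i divides h and h divides b, therefore i divides b. Since b = r, i divides r. Since r divides i, i = r. From n ≤ a and a ≤ i, n ≤ i. i = r, so n ≤ r. Since r < t, n < t.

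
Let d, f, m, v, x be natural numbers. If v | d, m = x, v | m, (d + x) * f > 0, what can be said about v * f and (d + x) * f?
v * f ≤ (d + x) * f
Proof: m = x and v | m, thus v | x. Since v | d, v | d + x. Then v * f | (d + x) * f. Since (d + x) * f > 0, v * f ≤ (d + x) * f.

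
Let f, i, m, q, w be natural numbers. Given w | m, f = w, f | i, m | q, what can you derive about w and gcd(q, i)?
w | gcd(q, i)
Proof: w | m and m | q, so w | q. f = w and f | i, hence w | i. Since w | q, w | gcd(q, i).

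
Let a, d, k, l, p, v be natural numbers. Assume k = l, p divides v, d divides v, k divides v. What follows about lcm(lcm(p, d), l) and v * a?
lcm(lcm(p, d), l) divides v * a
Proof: p divides v and d divides v, so lcm(p, d) divides v. k = l and k divides v, so l divides v. Since lcm(p, d) divides v, lcm(lcm(p, d), l) divides v. Then lcm(lcm(p, d), l) divides v * a.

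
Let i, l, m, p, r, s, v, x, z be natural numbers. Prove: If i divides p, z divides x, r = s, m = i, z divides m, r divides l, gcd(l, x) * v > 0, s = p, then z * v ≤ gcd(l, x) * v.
Since m = i and z divides m, z divides i. r = s and r divides l, therefore s divides l. Because s = p, p divides l. i divides p, so i divides l. Because z divides i, z divides l. Since z divides x, z divides gcd(l, x). Then z * v divides gcd(l, x) * v. gcd(l, x) * v > 0, so z * v ≤ gcd(l, x) * v.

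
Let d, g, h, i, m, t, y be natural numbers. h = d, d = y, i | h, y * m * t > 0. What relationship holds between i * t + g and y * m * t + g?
i * t + g ≤ y * m * t + g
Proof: From h = d and d = y, h = y. i | h, so i | y. Then i | y * m. Then i * t | y * m * t. Since y * m * t > 0, i * t ≤ y * m * t. Then i * t + g ≤ y * m * t + g.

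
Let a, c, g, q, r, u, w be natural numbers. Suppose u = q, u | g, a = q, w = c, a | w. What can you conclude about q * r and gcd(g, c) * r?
q * r | gcd(g, c) * r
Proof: u = q and u | g, therefore q | g. w = c and a | w, therefore a | c. Since a = q, q | c. q | g, so q | gcd(g, c). Then q * r | gcd(g, c) * r.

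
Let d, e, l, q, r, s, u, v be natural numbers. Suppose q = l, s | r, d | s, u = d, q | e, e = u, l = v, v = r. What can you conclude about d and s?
d = s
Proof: Since l = v and v = r, l = r. e = u and q | e, therefore q | u. Since q = l, l | u. Since l = r, r | u. u = d, so r | d. Since s | r, s | d. Since d | s, d = s.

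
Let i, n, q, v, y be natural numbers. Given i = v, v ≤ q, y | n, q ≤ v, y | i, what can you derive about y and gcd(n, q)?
y | gcd(n, q)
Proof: v ≤ q and q ≤ v, so v = q. i = v, so i = q. y | i, so y | q. y | n, so y | gcd(n, q).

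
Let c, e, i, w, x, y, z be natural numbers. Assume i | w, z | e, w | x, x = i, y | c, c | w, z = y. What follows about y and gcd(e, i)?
y | gcd(e, i)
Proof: z = y and z | e, so y | e. x = i and w | x, therefore w | i. i | w, so w = i. Because c | w, c | i. From y | c, y | i. y | e, so y | gcd(e, i).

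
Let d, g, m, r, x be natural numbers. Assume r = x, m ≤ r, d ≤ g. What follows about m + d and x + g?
m + d ≤ x + g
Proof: From r = x and m ≤ r, m ≤ x. d ≤ g, so m + d ≤ x + g.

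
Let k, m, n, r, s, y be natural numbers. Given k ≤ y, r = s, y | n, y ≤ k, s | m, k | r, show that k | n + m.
Because y ≤ k and k ≤ y, y = k. Because y | n, k | n. Because r = s and k | r, k | s. Since s | m, k | m. k | n, so k | n + m.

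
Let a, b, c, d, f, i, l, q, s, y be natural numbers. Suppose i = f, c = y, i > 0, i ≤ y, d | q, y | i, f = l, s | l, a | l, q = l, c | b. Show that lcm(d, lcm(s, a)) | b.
Since q = l and d | q, d | l. s | l and a | l, thus lcm(s, a) | l. Since d | l, lcm(d, lcm(s, a)) | l. i = f and f = l, thus i = l. y | i and i > 0, so y ≤ i. i ≤ y, so y = i. From c = y and c | b, y | b. y = i, so i | b. Since i = l, l | b. Since lcm(d, lcm(s, a)) | l, lcm(d, lcm(s, a)) | b.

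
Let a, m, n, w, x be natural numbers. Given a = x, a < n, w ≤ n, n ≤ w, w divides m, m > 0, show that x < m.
w ≤ n and n ≤ w, so w = n. Because w divides m, n divides m. Since m > 0, n ≤ m. a < n, so a < m. Since a = x, x < m.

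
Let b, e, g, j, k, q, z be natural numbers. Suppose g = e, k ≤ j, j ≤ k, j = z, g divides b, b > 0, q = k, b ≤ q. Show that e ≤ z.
k ≤ j and j ≤ k, hence k = j. j = z, so k = z. Because g divides b and b > 0, g ≤ b. q = k and b ≤ q, therefore b ≤ k. From g ≤ b, g ≤ k. k = z, so g ≤ z. Because g = e, e ≤ z.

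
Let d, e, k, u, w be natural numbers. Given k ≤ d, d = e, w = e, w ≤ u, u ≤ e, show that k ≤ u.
w = e and w ≤ u, thus e ≤ u. u ≤ e, so e = u. Since d = e, d = u. k ≤ d, so k ≤ u.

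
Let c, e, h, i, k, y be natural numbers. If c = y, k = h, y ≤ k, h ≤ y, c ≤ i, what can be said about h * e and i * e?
h * e ≤ i * e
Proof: From k = h and y ≤ k, y ≤ h. From h ≤ y, y = h. Since c = y, c = h. Since c ≤ i, h ≤ i. Then h * e ≤ i * e.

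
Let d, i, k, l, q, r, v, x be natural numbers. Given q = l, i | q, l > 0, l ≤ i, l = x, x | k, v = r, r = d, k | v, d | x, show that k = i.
Since q = l and i | q, i | l. l > 0, so i ≤ l. l ≤ i, so i = l. l = x, so i = x. v = r and r = d, so v = d. k | v, so k | d. From d | x, k | x. Because x | k, x = k. Since i = x, i = k. Then k = i.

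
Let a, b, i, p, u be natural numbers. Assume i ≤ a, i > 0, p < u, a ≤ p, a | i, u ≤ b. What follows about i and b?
i < b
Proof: Because a | i and i > 0, a ≤ i. i ≤ a, so a = i. p < u and u ≤ b, therefore p < b. a ≤ p, so a < b. Since a = i, i < b.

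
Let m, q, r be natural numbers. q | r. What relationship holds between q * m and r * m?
q * m | r * m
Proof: q | r. By multiplying both sides, q * m | r * m.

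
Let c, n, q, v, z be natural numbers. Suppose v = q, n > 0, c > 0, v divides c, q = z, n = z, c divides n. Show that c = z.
c divides n and n > 0, so c ≤ n. Since n = z, c ≤ z. Since v = q and v divides c, q divides c. Since q = z, z divides c. c > 0, so z ≤ c. c ≤ z, so c = z.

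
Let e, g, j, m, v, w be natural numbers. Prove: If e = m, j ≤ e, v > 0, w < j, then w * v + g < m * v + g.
e = m and j ≤ e, hence j ≤ m. Since w < j, w < m. Since v > 0, w * v < m * v. Then w * v + g < m * v + g.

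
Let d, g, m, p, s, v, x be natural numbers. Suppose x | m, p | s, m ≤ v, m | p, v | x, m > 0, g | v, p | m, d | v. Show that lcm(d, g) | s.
d | v and g | v, hence lcm(d, g) | v. Since v | x and x | m, v | m. Since m > 0, v ≤ m. Since m ≤ v, m = v. p | m and m | p, thus p = m. p | s, so m | s. Since m = v, v | s. lcm(d, g) | v, so lcm(d, g) | s.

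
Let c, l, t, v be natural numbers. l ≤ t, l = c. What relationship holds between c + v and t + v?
c + v ≤ t + v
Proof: Since l = c and l ≤ t, c ≤ t. Then c + v ≤ t + v.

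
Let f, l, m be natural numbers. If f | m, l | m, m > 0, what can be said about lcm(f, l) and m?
lcm(f, l) ≤ m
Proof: f | m and l | m, thus lcm(f, l) | m. Since m > 0, lcm(f, l) ≤ m.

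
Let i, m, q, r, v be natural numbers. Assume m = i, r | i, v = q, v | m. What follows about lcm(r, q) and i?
lcm(r, q) | i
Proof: From m = i and v | m, v | i. Since v = q, q | i. From r | i, lcm(r, q) | i.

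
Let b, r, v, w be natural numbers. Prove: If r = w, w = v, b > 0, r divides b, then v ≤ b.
r = w and r divides b, thus w divides b. b > 0, so w ≤ b. Since w = v, v ≤ b.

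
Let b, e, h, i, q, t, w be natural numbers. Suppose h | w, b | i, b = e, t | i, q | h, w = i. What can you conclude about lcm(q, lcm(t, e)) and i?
lcm(q, lcm(t, e)) | i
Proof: w = i and h | w, so h | i. q | h, so q | i. b = e and b | i, hence e | i. Because t | i, lcm(t, e) | i. Since q | i, lcm(q, lcm(t, e)) | i.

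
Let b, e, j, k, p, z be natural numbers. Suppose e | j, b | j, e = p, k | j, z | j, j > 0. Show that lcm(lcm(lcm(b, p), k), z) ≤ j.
e = p and e | j, so p | j. Since b | j, lcm(b, p) | j. Since k | j, lcm(lcm(b, p), k) | j. z | j, so lcm(lcm(lcm(b, p), k), z) | j. From j > 0, lcm(lcm(lcm(b, p), k), z) ≤ j.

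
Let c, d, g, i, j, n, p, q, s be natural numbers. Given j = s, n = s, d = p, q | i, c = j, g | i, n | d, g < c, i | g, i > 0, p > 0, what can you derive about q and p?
q < p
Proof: c = j and j = s, thus c = s. q | i and i > 0, so q ≤ i. g | i and i | g, hence g = i. g < c, so i < c. q ≤ i, so q < c. Since c = s, q < s. d = p and n | d, therefore n | p. Because p > 0, n ≤ p. From n = s, s ≤ p. From q < s, q < p.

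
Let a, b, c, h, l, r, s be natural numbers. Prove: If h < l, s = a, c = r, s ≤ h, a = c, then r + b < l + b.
s = a and a = c, thus s = c. c = r, so s = r. s ≤ h and h < l, therefore s < l. s = r, so r < l. Then r + b < l + b.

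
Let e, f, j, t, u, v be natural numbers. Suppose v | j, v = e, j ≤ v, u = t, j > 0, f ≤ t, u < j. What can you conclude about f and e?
f < e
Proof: Since v | j and j > 0, v ≤ j. Since j ≤ v, j = v. Since v = e, j = e. u = t and u < j, therefore t < j. f ≤ t, so f < j. j = e, so f < e.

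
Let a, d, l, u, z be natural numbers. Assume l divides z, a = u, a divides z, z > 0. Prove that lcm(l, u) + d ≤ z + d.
Because a = u and a divides z, u divides z. From l divides z, lcm(l, u) divides z. Because z > 0, lcm(l, u) ≤ z. Then lcm(l, u) + d ≤ z + d.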